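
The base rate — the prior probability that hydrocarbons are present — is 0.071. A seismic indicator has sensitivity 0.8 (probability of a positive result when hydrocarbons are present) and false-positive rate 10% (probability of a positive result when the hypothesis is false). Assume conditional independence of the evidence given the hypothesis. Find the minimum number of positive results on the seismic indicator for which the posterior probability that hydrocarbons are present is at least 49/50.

Prior odds: 0.071 ÷ 0.929 = 71/929.
Likelihood ratio of a positive result = 0.8/0.1 = 8.
Target odds: 0.98 ÷ 0.02 = 49.
Need (71/929) × 8ⁿ ≥ 49, i.e. 8ⁿ ≥ 45521/71.
8³ = 512 falls short of 45521/71 but 8⁴ = 4096 reaches it, so n = 4.

4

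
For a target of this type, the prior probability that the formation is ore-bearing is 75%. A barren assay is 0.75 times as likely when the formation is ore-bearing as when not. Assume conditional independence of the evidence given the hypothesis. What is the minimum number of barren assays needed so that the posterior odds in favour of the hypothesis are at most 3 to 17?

10

Prior odds = 0.75/0.25 = 3.
Likelihood ratio per barren assay = 0.75.
Target odds = 3/17.
Require 0.75ⁿ ≤ 3/17 ÷ 3 = 1/17.
0.75⁹ = 19683/262144 is still above 1/17 but 0.75¹⁰ = 59049/1048576 is at or below it, so n = 10.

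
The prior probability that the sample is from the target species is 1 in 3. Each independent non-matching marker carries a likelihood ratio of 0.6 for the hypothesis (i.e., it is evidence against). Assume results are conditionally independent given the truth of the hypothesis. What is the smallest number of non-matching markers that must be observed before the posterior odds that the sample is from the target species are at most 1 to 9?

Prior odds = (1/3)/(2/3) = 0.5.
Likelihood ratio per non-matching marker = 0.6.
Target odds = 1/9.
Need 0.5 × 0.6ⁿ ≤ 1/9, i.e. 0.6ⁿ ≤ 2/9.
0.6² = 0.36 is still above 2/9 but 0.6³ = 0.216 is at or below it, so n = 3.

3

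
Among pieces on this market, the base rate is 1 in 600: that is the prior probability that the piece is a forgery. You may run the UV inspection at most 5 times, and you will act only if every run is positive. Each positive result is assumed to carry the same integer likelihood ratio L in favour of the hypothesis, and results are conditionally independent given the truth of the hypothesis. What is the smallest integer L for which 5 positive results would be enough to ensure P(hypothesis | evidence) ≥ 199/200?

11

Prior odds = (1/600)/(599/600) = 1/599.
Target odds = 0.995/0.005 = 199.
Need L⁵ ≥ 199 ÷ (1/599) = 119201.
10⁵ = 100000 < 119201 ≤ 161051 = 11⁵, so L = 11.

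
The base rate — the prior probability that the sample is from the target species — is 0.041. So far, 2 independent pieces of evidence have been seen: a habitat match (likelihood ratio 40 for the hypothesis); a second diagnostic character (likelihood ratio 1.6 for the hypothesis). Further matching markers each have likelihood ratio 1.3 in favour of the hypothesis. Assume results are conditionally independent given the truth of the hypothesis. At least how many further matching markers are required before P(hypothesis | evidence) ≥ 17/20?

3

Prior odds = 0.041/0.959 = 41/959.
Combined Bayes factor of the evidence already in hand = 40 × 1.6 = 64.
Odds after that evidence = (41/959) × 64 = 2624/959.
Target odds = 0.85/0.15 = 17/3.
Need 1.3ⁿ ≥ 17/3 ÷ (2624/959) = 16303/7872.
1.3² = 1.69 falls short of 16303/7872 but 1.3³ = 2.197 reaches it, so n = 3.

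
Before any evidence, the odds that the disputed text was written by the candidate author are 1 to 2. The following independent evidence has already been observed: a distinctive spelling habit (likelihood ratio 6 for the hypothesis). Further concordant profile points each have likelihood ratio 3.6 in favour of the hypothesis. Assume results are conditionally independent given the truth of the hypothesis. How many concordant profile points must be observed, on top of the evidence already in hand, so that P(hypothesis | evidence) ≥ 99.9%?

5

Prior odds = 0.5.
Bayes factor of the evidence already in hand = 6.
Odds after that evidence = 0.5 × 6 = 3.
Target odds = 0.999/0.001 = 999.
Need 3.6ⁿ ≥ 999 ÷ 3 = 333.
3.6⁴ = 167.9616 falls short of 333 but 3.6⁵ = 604.66176 reaches it, so n = 5.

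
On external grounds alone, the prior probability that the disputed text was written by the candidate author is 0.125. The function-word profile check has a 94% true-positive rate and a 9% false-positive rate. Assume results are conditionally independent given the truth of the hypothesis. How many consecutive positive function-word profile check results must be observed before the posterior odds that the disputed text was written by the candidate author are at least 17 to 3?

2

Prior odds: 0.125 ÷ 0.875 = 1/7.
Likelihood ratio of a positive result = 0.94/0.09 = 94/9.
Target odds = 17/3.
Need (1/7) × (94/9)ⁿ ≥ 17/3, i.e. (94/9)ⁿ ≥ 119/3.
(94/9)¹ = 94/9 falls short of 119/3 but (94/9)² = 8836/81 reaches it, so n = 2.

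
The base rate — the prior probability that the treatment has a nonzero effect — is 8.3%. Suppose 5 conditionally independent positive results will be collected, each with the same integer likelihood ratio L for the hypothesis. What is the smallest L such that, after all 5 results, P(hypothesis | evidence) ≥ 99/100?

Prior odds = 0.083/0.917 = 83/917.
Target odds = 0.99/0.01 = 99.
Need L⁵ ≥ 99 ÷ (83/917) = 90783/83.
4⁵ = 1024 < 90783/83 ≤ 3125 = 5⁵, so L = 5.

5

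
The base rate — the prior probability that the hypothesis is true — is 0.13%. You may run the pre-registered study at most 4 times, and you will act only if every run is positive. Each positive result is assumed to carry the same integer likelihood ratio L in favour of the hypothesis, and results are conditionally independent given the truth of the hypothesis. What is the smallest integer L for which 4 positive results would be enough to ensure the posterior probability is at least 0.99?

17

Prior odds = 0.0013/0.9987 = 13/9987.
Target odds = 0.99/0.01 = 99.
Need L⁴ ≥ 99 ÷ (13/9987) = 988713/13.
16⁴ = 65536 < 988713/13 ≤ 83521 = 17⁴, so L = 17.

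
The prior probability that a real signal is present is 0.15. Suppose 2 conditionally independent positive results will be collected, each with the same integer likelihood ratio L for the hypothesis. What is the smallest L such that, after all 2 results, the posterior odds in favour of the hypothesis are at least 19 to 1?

Prior odds = 0.15/0.85 = 3/17.
Target odds = 19.
Need L² ≥ 19 ÷ (3/17) = 323/3.
10² = 100 < 323/3 ≤ 121 = 11², so L = 11.

11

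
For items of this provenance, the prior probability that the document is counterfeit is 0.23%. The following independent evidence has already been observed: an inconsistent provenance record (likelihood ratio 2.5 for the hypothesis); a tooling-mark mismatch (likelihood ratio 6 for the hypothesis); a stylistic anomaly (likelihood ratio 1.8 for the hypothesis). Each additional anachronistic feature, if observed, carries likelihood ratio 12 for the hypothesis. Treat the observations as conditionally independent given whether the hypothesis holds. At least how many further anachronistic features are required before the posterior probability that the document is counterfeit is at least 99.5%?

4

Prior odds = 0.0023/0.9977 = 23/9977.
Combined Bayes factor of the evidence already in hand = 2.5 × 6 × 1.8 = 27.
Odds after that evidence = (23/9977) × 27 = 621/9977.
Target odds = 0.995/0.005 = 199.
Need 12ⁿ ≥ 199 ÷ (621/9977) = 1985423/621.
12³ = 1728 falls short of 1985423/621 but 12⁴ = 20736 reaches it, so n = 4.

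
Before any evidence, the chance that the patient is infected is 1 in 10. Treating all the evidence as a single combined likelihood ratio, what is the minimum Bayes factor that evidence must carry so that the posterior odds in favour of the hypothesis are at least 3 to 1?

Prior odds = 0.1/0.9 = 1/9.
Target odds = 3.
Required Bayes factor = 3 ÷ (1/9) = 27.

27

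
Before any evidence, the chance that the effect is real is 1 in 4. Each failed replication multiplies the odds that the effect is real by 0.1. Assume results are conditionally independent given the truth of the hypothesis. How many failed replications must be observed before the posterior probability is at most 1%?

Prior odds = 0.25/0.75 = 1/3.
Likelihood ratio per failed replication = 0.1.
Target posterior odds = 0.01/0.99 = 1/99.
Need (1/3) × 0.1ⁿ ≤ 1/99, i.e. 0.1ⁿ ≤ 1/33.
0.1¹ = 0.1 is still above 1/33 but 0.1² = 0.01 is at or below it, so n = 2.

2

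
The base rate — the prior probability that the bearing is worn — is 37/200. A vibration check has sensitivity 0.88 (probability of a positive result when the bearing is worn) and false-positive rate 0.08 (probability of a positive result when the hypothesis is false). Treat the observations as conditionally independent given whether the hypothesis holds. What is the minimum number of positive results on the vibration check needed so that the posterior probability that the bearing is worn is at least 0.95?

Prior odds: 0.185 ÷ 0.815 = 37/163.
Likelihood ratio of a positive result = 0.88/0.08 = 11.
Target odds: 0.95 ÷ 0.05 = 19.
Require 11ⁿ ≥ 19 ÷ (37/163) = 3097/37.
11¹ = 11 falls short of 3097/37 but 11² = 121 reaches it, so n = 2.

2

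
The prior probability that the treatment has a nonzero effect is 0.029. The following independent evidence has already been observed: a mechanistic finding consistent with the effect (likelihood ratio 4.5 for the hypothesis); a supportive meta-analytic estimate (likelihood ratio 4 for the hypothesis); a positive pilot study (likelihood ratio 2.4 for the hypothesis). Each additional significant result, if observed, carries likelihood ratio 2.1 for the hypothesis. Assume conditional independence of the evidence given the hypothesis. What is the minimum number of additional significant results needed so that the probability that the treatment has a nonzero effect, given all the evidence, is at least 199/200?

7

Prior odds = 0.029/0.971 = 29/971.
Combined Bayes factor of the evidence already in hand = 4.5 × 4 × 2.4 = 43.2.
Odds after that evidence = (29/971) × 43.2 = 6264/4855.
Target odds = 0.995/0.005 = 199.
Need 2.1ⁿ ≥ 199 ÷ (6264/4855) = 966145/6264.
2.1⁶ = 85766121/1000000 falls short of 966145/6264 but 2.1⁷ ≈180.109 reaches it, so n = 7.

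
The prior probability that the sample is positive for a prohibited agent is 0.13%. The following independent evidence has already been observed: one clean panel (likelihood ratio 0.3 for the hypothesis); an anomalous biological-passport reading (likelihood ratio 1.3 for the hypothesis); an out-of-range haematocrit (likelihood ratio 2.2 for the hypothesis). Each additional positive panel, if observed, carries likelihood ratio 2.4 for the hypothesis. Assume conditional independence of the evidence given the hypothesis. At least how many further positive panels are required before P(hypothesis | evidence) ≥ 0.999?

16

Prior odds = 0.0013/0.9987 = 13/9987.
Combined Bayes factor of the evidence already in hand = 0.3 × 1.3 × 2.2 = 0.858.
Odds after that evidence = (13/9987) × 0.858 = 1859/1664500.
Target odds = 0.999/0.001 = 999.
Need 2.4ⁿ ≥ 999 ÷ (1859/1664500) = ≈894478.
2.4¹⁵ ≈504857 falls short of ≈894478 but 2.4¹⁶ ≈1.21166e+06 reaches it, so n = 16.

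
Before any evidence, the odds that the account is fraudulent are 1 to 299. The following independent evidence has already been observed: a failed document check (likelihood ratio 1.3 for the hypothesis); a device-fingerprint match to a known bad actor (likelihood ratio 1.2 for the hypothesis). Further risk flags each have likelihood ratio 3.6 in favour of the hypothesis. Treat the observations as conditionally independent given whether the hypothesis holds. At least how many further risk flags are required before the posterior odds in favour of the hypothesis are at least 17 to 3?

6

Prior odds = 1/299.
Combined Bayes factor of the evidence already in hand = 1.3 × 1.2 = 1.56.
Odds after that evidence = (1/299) × 1.56 = 3/575.
Target odds = 17/3.
Need 3.6ⁿ ≥ 17/3 ÷ (3/575) = 9775/9.
3.6⁵ = 604.66176 falls short of 9775/9 but 3.6⁶ = 34012224/15625 reaches it, so n = 6.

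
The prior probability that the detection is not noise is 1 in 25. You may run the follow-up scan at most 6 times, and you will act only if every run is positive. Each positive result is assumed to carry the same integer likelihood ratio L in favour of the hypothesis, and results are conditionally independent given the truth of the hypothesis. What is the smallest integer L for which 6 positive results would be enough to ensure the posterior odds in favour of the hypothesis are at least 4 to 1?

Prior odds = 0.04/0.96 = 1/24.
Target odds = 4.
Need L⁶ ≥ 4 ÷ (1/24) = 96.
2⁶ = 64 < 96 ≤ 729 = 3⁶, so L = 3.

3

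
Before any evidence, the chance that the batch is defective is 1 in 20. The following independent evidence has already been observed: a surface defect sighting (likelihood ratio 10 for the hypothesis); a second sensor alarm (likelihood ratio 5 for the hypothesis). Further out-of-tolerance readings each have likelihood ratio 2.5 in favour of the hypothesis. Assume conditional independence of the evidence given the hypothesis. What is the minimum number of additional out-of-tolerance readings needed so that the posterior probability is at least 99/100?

Prior odds = 0.05/0.95 = 1/19.
Combined Bayes factor of the evidence already in hand = 10 × 5 = 50.
Odds after that evidence = (1/19) × 50 = 50/19.
Target odds = 0.99/0.01 = 99.
Need 2.5ⁿ ≥ 99 ÷ (50/19) = 37.62.
2.5³ = 15.625 falls short of 37.62 but 2.5⁴ = 39.0625 reaches it, so n = 4.

4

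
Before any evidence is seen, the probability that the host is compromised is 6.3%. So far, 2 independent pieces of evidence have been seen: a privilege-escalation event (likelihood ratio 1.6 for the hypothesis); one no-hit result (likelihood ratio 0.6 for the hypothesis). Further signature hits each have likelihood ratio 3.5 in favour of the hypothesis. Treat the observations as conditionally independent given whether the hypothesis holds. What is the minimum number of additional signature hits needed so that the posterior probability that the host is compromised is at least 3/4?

4

Prior odds = 0.063/0.937 = 63/937.
Combined Bayes factor of the evidence already in hand = 1.6 × 0.6 = 0.96.
Odds after that evidence = (63/937) × 0.96 = 1512/23425.
Target odds = 0.75/0.25 = 3.
Need 3.5ⁿ ≥ 3 ÷ (1512/23425) = 23425/504.
3.5³ = 42.875 falls short of 23425/504 but 3.5⁴ = 150.0625 reaches it, so n = 4.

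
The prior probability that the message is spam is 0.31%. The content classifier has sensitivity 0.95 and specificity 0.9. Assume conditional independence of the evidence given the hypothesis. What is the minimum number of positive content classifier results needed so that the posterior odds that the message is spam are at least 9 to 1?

Prior odds: 0.0031 ÷ 0.9969 = 31/9969.
False-positive rate = 1 − 0.9 = 0.1; likelihood ratio of a positive = 0.95/0.1 = 9.5.
Target odds = 9.
Require 9.5ⁿ ≥ 9 ÷ (31/9969) = 89721/31.
9.5³ = 857.375 falls short of 89721/31 but 9.5⁴ = 8145.0625 reaches it, so n = 4.

4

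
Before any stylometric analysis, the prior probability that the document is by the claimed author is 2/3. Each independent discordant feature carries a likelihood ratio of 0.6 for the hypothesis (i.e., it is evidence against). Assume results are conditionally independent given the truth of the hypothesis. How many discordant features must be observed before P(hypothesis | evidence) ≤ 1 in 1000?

15

Prior odds = (2/3)/(1/3) = 2.
Likelihood ratio per discordant feature = 0.6.
Target odds: 0.001 ÷ 0.999 = 1/999.
Require 0.6ⁿ ≤ 1/999 ÷ 2 = 1/1998.
0.6¹⁴ ≈0.000783642 is still above 1/1998 but 0.6¹⁵ ≈0.000470185 is at or below it, so n = 15.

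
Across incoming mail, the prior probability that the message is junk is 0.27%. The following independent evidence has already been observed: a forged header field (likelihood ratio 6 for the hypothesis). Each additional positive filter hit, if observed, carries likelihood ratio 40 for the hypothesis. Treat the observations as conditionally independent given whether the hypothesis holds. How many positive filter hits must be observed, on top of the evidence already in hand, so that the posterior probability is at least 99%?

Prior odds = 0.0027/0.9973 = 27/9973.
Bayes factor of the evidence already in hand = 6.
Odds after that evidence = (27/9973) × 6 = 162/9973.
Target odds = 0.99/0.01 = 99.
Need 40ⁿ ≥ 99 ÷ (162/9973) = 109703/18.
40² = 1600 falls short of 109703/18 but 40³ = 64000 reaches it, so n = 3.

3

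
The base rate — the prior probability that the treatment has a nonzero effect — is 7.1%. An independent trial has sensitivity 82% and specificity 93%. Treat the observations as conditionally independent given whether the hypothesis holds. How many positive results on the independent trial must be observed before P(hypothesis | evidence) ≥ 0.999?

4

Prior odds = 0.071/0.929 = 71/929.
False-positive rate = 1 − 0.93 = 0.07; likelihood ratio of a positive = 0.82/0.07 = 82/7.
Target odds: 0.999 ÷ 0.001 = 999.
Require (82/7)ⁿ ≥ 999 ÷ (71/929) = 928071/71.
(82/7)³ = 551368/343 falls short of 928071/71 but (82/7)⁴ = 45212176/2401 reaches it, so n = 4.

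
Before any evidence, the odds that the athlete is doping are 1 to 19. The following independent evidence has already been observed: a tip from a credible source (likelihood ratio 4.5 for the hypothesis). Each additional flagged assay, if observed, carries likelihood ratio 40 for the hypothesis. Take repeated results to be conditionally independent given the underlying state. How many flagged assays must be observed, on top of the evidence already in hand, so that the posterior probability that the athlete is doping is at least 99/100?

Prior odds = 1/19.
Bayes factor of the evidence already in hand = 4.5.
Odds after that evidence = (1/19) × 4.5 = 9/38.
Target odds = 0.99/0.01 = 99.
Need 40ⁿ ≥ 99 ÷ (9/38) = 418.
40¹ = 40 falls short of 418 but 40² = 1600 reaches it, so n = 2.

2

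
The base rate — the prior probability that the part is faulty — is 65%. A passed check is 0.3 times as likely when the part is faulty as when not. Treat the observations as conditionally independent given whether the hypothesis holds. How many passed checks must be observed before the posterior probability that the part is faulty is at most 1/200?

Prior odds = 0.65/0.35 = 13/7.
Likelihood ratio per passed check = 0.3.
Target odds: 0.005 ÷ 0.995 = 1/199.
Need (13/7) × 0.3ⁿ ≤ 1/199, i.e. 0.3ⁿ ≤ 7/2587.
0.3⁴ = 0.0081 is still above 7/2587 but 0.3⁵ = 243/100000 is at or below it, so n = 5.

5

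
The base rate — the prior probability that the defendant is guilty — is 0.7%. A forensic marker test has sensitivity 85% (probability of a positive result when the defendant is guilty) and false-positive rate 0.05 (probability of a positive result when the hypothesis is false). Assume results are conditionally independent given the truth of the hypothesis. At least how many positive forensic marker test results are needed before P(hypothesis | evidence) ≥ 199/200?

4

Prior odds: 0.007 ÷ 0.993 = 7/993.
Likelihood ratio of a positive result = 0.85/0.05 = 17.
Target posterior odds = 0.995/0.005 = 199.
Require 17ⁿ ≥ 199 ÷ (7/993) = 197607/7.
17³ = 4913 falls short of 197607/7 but 17⁴ = 83521 reaches it, so n = 4.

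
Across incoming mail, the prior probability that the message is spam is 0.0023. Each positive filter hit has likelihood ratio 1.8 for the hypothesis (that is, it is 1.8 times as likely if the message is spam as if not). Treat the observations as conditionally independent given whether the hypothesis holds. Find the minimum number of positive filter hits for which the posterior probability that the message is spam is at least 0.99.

19

Prior odds: 0.0023 ÷ 0.9977 = 23/9977.
Likelihood ratio per positive filter hit = 1.8.
Target posterior odds = 0.99/0.01 = 99.
Need (23/9977) × 1.8ⁿ ≥ 99, i.e. 1.8ⁿ ≥ 987723/23.
1.8¹⁸ ≈39346.4 falls short of 987723/23 but 1.8¹⁹ ≈70823.5 reaches it, so n = 19.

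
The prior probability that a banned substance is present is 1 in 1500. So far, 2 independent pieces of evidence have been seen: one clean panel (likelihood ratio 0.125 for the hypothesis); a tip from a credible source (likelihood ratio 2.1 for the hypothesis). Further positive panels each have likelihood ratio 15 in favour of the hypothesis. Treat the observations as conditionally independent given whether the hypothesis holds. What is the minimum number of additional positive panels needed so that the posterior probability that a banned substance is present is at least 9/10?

Prior odds = (1/1500)/(1499/1500) = 1/1499.
Combined Bayes factor of the evidence already in hand = 0.125 × 2.1 = 0.2625.
Odds after that evidence = (1/1499) × 0.2625 = 21/119920.
Target odds = 0.9/0.1 = 9.
Need 15ⁿ ≥ 9 ÷ (21/119920) = 359760/7.
15⁴ = 50625 falls short of 359760/7 but 15⁵ = 759375 reaches it, so n = 5.

5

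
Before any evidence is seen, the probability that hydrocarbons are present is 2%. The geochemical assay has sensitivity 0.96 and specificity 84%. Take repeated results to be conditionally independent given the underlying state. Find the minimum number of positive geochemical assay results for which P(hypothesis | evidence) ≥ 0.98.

Prior odds = 0.02/0.98 = 1/49.
False-positive rate = 1 − 0.84 = 0.16; likelihood ratio of a positive = 0.96/0.16 = 6.
Target posterior odds = 0.98/0.02 = 49.
Need (1/49) × 6ⁿ ≥ 49, i.e. 6ⁿ ≥ 2401.
6⁴ = 1296 falls short of 2401 but 6⁵ = 7776 reaches it, so n = 5.

5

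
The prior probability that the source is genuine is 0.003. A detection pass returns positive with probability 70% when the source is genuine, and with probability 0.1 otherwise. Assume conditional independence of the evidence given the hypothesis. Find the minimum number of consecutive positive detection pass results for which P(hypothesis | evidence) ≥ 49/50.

5

Prior odds = 0.003/0.997 = 3/997.
Likelihood ratio of a positive result = 0.7/0.1 = 7.
Target odds: 0.98 ÷ 0.02 = 49.
Need (3/997) × 7ⁿ ≥ 49, i.e. 7ⁿ ≥ 48853/3.
7⁴ = 2401 falls short of 48853/3 but 7⁵ = 16807 reaches it, so n = 5.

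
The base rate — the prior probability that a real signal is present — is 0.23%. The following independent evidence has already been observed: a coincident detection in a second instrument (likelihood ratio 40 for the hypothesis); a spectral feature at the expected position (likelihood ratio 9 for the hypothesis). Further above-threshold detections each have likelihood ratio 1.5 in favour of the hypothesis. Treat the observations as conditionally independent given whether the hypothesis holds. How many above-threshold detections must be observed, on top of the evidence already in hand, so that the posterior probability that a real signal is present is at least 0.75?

4

Prior odds = 0.0023/0.9977 = 23/9977.
Combined Bayes factor of the evidence already in hand = 40 × 9 = 360.
Odds after that evidence = (23/9977) × 360 = 8280/9977.
Target odds = 0.75/0.25 = 3.
Need 1.5ⁿ ≥ 3 ÷ (8280/9977) = 9977/2760.
1.5³ = 3.375 falls short of 9977/2760 but 1.5⁴ = 5.0625 reaches it, so n = 4.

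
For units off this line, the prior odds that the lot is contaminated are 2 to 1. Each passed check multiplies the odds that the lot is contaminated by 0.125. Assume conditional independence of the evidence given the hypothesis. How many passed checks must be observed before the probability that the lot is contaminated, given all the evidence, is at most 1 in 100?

3

Prior odds = 2.
Likelihood ratio per passed check = 0.125.
Target posterior odds = 0.01/0.99 = 1/99.
Need 2 × 0.125ⁿ ≤ 1/99, i.e. 0.125ⁿ ≤ 1/198.
0.125² = 0.015625 is still above 1/198 but 0.125³ = 0.001953125 is at or below it, so n = 3.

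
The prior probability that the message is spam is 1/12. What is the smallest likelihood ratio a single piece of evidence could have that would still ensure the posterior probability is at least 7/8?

77

Prior odds = (1/12)/(11/12) = 1/11.
Target odds = 0.875/0.125 = 7.
Required Bayes factor = 7 ÷ (1/11) = 77.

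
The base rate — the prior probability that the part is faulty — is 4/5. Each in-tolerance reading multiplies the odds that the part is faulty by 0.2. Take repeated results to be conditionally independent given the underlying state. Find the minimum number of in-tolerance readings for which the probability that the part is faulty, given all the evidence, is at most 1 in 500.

Prior odds = 0.8/0.2 = 4.
Likelihood ratio per in-tolerance reading = 0.2.
Target posterior odds = 0.002/0.998 = 1/499.
Need 4 × 0.2ⁿ ≤ 1/499, i.e. 0.2ⁿ ≤ 1/1996.
0.2⁴ = 0.0016 is still above 1/1996 but 0.2⁵ = 0.00032 is at or below it, so n = 5.

5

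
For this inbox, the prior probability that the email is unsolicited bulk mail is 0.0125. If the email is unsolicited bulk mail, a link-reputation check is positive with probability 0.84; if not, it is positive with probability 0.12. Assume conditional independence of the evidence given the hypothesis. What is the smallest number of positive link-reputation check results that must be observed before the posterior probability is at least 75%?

Prior odds = 0.0125/0.9875 = 1/79.
Likelihood ratio of a positive = 0.84/0.12 = 7.
Target posterior odds = 0.75/0.25 = 3.
Require 7ⁿ ≥ 3 ÷ (1/79) = 237.
7² = 49 falls short of 237 but 7³ = 343 reaches it, so n = 3.

3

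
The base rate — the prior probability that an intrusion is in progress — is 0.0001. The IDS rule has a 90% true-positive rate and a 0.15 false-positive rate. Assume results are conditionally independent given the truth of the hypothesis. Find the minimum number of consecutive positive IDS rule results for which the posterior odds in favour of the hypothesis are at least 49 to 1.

8

Prior odds: 0.0001 ÷ 0.9999 = 1/9999.
Likelihood ratio of a positive result = 0.9/0.15 = 6.
Target odds = 49.
Need (1/9999) × 6ⁿ ≥ 49, i.e. 6ⁿ ≥ 489951.
6⁷ = 279936 falls short of 489951 but 6⁸ = 1679616 reaches it, so n = 8.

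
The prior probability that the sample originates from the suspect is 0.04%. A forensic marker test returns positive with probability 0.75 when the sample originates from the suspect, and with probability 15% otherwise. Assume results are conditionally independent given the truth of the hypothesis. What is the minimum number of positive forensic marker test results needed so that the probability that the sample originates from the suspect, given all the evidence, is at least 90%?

7

Prior odds = 0.0004/0.9996 = 1/2499.
Likelihood ratio of a positive result = 0.75/0.15 = 5.
Target odds: 0.9 ÷ 0.1 = 9.
Require 5ⁿ ≥ 9 ÷ (1/2499) = 22491.
5⁶ = 15625 falls short of 22491 but 5⁷ = 78125 reaches it, so n = 7.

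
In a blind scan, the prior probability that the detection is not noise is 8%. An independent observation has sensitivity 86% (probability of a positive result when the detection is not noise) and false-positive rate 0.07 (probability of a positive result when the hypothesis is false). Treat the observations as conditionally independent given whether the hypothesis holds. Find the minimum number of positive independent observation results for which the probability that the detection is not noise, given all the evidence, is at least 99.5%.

4

Prior odds: 0.08 ÷ 0.92 = 2/23.
Likelihood ratio of a positive result = 0.86/0.07 = 86/7.
Target odds: 0.995 ÷ 0.005 = 199.
Require (86/7)ⁿ ≥ 199 ÷ (2/23) = 2288.5.
(86/7)³ = 636056/343 falls short of 2288.5 but (86/7)⁴ = 54700816/2401 reaches it, so n = 4.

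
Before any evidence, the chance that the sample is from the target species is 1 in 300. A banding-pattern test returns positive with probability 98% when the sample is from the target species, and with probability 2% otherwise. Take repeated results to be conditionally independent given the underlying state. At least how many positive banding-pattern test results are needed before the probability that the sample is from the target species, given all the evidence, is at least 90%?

Prior odds = (1/300)/(299/300) = 1/299.
Likelihood ratio of a positive result = 0.98/0.02 = 49.
Target odds: 0.9 ÷ 0.1 = 9.
Need (1/299) × 49ⁿ ≥ 9, i.e. 49ⁿ ≥ 2691.
49² = 2401 falls short of 2691 but 49³ = 117649 reaches it, so n = 3.

3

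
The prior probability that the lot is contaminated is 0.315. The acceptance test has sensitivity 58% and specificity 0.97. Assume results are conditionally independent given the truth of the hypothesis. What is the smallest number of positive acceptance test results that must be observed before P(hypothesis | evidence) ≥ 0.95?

Prior odds = 0.315/0.685 = 63/137.
False-positive rate = 1 − 0.97 = 0.03; likelihood ratio of a positive = 0.58/0.03 = 58/3.
Target posterior odds = 0.95/0.05 = 19.
Require (58/3)ⁿ ≥ 19 ÷ (63/137) = 2603/63.
(58/3)¹ = 58/3 falls short of 2603/63 but (58/3)² = 3364/9 reaches it, so n = 2.

2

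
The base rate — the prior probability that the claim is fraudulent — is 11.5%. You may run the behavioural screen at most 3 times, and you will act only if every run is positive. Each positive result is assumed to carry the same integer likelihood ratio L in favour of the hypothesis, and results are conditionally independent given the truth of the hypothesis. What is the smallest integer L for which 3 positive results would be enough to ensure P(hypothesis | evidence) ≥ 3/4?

3

Prior odds = 0.115/0.885 = 23/177.
Target odds = 0.75/0.25 = 3.
Need L³ ≥ 3 ÷ (23/177) = 531/23.
2³ = 8 < 531/23 ≤ 27 = 3³, so L = 3.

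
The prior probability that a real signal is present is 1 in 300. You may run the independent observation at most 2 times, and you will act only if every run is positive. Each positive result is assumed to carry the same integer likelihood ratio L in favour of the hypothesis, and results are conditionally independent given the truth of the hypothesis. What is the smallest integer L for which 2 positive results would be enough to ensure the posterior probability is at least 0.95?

Prior odds = (1/300)/(299/300) = 1/299.
Target odds = 0.95/0.05 = 19.
Need L² ≥ 19 ÷ (1/299) = 5681.
75² = 5625 < 5681 ≤ 5776 = 76², so L = 76.

76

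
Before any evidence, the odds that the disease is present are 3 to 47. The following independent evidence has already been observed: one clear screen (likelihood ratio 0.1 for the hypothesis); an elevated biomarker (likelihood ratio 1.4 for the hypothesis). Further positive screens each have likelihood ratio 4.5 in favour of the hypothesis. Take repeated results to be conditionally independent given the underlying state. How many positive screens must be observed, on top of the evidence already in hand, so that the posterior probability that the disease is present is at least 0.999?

Prior odds = 3/47.
Combined Bayes factor of the evidence already in hand = 0.1 × 1.4 = 0.14.
Odds after that evidence = (3/47) × 0.14 = 21/2350.
Target odds = 0.999/0.001 = 999.
Need 4.5ⁿ ≥ 999 ÷ (21/2350) = 782550/7.
4.5⁷ = 4782969/128 falls short of 782550/7 but 4.5⁸ = 43046721/256 reaches it, so n = 8.

8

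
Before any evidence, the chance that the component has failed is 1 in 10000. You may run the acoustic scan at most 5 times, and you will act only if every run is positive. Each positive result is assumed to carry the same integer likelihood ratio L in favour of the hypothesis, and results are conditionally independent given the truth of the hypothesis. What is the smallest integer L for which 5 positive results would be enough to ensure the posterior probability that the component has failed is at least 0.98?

14

Prior odds = 0.0001/0.9999 = 1/9999.
Target odds = 0.98/0.02 = 49.
Need L⁵ ≥ 49 ÷ (1/9999) = 489951.
13⁵ = 371293 < 489951 ≤ 537824 = 14⁵, so L = 14.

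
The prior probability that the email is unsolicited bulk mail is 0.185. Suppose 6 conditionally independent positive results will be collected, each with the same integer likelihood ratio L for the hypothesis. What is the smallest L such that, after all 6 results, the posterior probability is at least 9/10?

2

Prior odds = 0.185/0.815 = 37/163.
Target odds = 0.9/0.1 = 9.
Need L⁶ ≥ 9 ÷ (37/163) = 1467/37.
1⁶ = 1 < 1467/37 ≤ 64 = 2⁶, so L = 2.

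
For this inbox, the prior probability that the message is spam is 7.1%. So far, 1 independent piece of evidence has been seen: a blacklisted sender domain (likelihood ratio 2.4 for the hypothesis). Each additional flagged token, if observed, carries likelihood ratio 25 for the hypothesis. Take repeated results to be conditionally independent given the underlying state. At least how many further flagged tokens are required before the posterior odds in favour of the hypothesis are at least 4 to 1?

Prior odds = 0.071/0.929 = 71/929.
Bayes factor of the evidence already in hand = 2.4.
Odds after that evidence = (71/929) × 2.4 = 852/4645.
Target odds = 4.
Need 25ⁿ ≥ 4 ÷ (852/4645) = 4645/213.
25¹ = 25, which meets the required 4645/213; so n = 1.

1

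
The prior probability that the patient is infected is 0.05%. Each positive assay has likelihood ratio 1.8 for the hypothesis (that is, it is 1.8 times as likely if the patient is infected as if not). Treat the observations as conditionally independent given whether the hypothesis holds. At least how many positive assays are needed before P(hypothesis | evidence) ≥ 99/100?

21

Prior odds = 0.0005/0.9995 = 1/1999.
Likelihood ratio per positive assay = 1.8.
Target odds: 0.99 ÷ 0.01 = 99.
Need (1/1999) × 1.8ⁿ ≥ 99, i.e. 1.8ⁿ ≥ 197901.
1.8²⁰ ≈127482 falls short of 197901 but 1.8²¹ ≈229468 reaches it, so n = 21.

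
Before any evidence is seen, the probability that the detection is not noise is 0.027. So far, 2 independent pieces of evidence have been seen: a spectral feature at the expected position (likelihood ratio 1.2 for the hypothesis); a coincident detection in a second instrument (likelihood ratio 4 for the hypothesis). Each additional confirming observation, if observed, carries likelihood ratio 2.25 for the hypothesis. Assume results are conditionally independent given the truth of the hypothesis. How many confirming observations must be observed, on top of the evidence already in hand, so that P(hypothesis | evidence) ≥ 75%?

Prior odds = 0.027/0.973 = 27/973.
Combined Bayes factor of the evidence already in hand = 1.2 × 4 = 4.8.
Odds after that evidence = (27/973) × 4.8 = 648/4865.
Target odds = 0.75/0.25 = 3.
Need 2.25ⁿ ≥ 3 ÷ (648/4865) = 4865/216.
2.25³ = 11.390625 falls short of 4865/216 but 2.25⁴ = 25.62890625 reaches it, so n = 4.

4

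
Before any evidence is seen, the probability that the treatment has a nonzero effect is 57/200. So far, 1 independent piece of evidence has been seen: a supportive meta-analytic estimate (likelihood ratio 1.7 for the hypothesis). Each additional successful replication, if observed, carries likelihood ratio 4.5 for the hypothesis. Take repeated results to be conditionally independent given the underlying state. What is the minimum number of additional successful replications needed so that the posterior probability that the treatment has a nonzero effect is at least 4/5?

2

Prior odds = 0.285/0.715 = 57/143.
Bayes factor of the evidence already in hand = 1.7.
Odds after that evidence = (57/143) × 1.7 = 969/1430.
Target odds = 0.8/0.2 = 4.
Need 4.5ⁿ ≥ 4 ÷ (969/1430) = 5720/969.
4.5¹ = 4.5 falls short of 5720/969 but 4.5² = 20.25 reaches it, so n = 2.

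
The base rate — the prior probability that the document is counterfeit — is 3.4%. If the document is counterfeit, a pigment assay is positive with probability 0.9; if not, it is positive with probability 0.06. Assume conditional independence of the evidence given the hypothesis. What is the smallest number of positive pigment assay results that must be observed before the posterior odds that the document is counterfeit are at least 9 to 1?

3

Prior odds: 0.034 ÷ 0.966 = 17/483.
Likelihood ratio of a positive = 0.9/0.06 = 15.
Target odds = 9.
Need (17/483) × 15ⁿ ≥ 9, i.e. 15ⁿ ≥ 4347/17.
15² = 225 falls short of 4347/17 but 15³ = 3375 reaches it, so n = 3.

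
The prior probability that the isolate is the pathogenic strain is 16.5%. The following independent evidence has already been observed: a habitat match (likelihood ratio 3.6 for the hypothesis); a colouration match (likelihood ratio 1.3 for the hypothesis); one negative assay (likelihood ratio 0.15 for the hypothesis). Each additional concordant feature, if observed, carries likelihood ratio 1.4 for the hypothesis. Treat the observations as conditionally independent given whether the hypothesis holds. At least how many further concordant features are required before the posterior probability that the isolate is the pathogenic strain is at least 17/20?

12

Prior odds = 0.165/0.835 = 33/167.
Combined Bayes factor of the evidence already in hand = 3.6 × 1.3 × 0.15 = 0.702.
Odds after that evidence = (33/167) × 0.702 = 11583/83500.
Target odds = 0.85/0.15 = 17/3.
Need 1.4ⁿ ≥ 17/3 ÷ (11583/83500) = 1419500/34749.
1.4¹¹ ≈40.4957 falls short of 1419500/34749 but 1.4¹² ≈56.6939 reaches it, so n = 12.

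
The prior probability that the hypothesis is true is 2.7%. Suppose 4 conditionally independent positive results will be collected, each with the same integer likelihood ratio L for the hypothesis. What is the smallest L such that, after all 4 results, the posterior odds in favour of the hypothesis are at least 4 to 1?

Prior odds = 0.027/0.973 = 27/973.
Target odds = 4.
Need L⁴ ≥ 4 ÷ (27/973) = 3892/27.
3⁴ = 81 < 3892/27 ≤ 256 = 4⁴, so L = 4.

4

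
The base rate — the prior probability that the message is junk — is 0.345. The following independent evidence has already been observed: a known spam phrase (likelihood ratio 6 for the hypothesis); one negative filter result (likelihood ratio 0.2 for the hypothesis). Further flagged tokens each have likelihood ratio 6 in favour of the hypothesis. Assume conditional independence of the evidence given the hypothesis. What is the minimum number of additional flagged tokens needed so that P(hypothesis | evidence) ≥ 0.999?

5

Prior odds = 0.345/0.655 = 69/131.
Combined Bayes factor of the evidence already in hand = 6 × 0.2 = 1.2.
Odds after that evidence = (69/131) × 1.2 = 414/655.
Target odds = 0.999/0.001 = 999.
Need 6ⁿ ≥ 999 ÷ (414/655) = 72705/46.
6⁴ = 1296 falls short of 72705/46 but 6⁵ = 7776 reaches it, so n = 5.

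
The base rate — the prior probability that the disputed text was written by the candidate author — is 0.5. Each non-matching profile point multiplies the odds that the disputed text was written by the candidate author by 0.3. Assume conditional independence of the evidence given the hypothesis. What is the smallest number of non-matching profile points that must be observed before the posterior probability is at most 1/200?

5

Prior odds = 0.5/0.5 = 1.
Likelihood ratio per non-matching profile point = 0.3.
Target odds: 0.005 ÷ 0.995 = 1/199.
Need 1 × 0.3ⁿ ≤ 1/199, i.e. 0.3ⁿ ≤ 1/199.
0.3⁴ = 0.0081 is still above 1/199 but 0.3⁵ = 243/100000 is at or below it, so n = 5.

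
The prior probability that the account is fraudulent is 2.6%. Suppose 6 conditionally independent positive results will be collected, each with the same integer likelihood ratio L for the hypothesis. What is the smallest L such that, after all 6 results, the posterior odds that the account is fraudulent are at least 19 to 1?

3

Prior odds = 0.026/0.974 = 13/487.
Target odds = 19.
Need L⁶ ≥ 19 ÷ (13/487) = 9253/13.
2⁶ = 64 < 9253/13 ≤ 729 = 3⁶, so L = 3.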